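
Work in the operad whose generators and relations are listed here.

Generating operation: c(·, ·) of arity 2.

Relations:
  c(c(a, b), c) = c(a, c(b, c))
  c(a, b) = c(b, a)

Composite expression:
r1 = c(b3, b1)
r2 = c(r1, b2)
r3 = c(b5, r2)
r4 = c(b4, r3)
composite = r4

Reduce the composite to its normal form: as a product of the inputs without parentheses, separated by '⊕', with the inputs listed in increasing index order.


b1 ⊕ b2 ⊕ b3 ⊕ b4 ⊕ b5

Key point: c commutes, so take the b-inputs in any fixed order.
c(b3, b1) collapses to b3 ⊕ b1
c(c(b3, b1), b2) collapses to b3 ⊕ b1 ⊕ b2
c(b5, c(c(b3, b1), b2)) collapses to b5 ⊕ b3 ⊕ b1 ⊕ b2
c(b4, c(b5, c(c(b3, b1), b2))) collapses to b4 ⊕ b5 ⊕ b3 ⊕ b1 ⊕ b2
commutativity sorts the factors: b1 ⊕ b2 ⊕ b3 ⊕ b4 ⊕ b5


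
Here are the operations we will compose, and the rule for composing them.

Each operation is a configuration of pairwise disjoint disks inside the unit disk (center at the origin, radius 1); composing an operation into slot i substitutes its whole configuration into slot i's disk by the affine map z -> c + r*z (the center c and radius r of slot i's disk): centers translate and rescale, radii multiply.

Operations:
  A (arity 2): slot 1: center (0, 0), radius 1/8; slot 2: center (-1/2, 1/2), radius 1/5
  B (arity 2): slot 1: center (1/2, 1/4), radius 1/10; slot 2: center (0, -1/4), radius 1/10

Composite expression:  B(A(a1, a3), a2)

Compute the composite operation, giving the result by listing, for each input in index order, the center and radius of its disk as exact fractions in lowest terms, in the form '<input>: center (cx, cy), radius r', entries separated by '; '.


a1: center (1/2, 1/4), radius 1/80; a2: center (0, -1/4), radius 1/10; a3: center (9/20, 3/10), radius 1/50

Affine substitution under B: radii multiply and a-centers shift.
for a1, the 2-step affine chain lands on center (1/2, 1/4), radius 1/80
for a3, the 2-step affine chain lands on center (9/20, 3/10), radius 1/50
for a2, the 1-step affine chain lands on center (0, -1/4), radius 1/10


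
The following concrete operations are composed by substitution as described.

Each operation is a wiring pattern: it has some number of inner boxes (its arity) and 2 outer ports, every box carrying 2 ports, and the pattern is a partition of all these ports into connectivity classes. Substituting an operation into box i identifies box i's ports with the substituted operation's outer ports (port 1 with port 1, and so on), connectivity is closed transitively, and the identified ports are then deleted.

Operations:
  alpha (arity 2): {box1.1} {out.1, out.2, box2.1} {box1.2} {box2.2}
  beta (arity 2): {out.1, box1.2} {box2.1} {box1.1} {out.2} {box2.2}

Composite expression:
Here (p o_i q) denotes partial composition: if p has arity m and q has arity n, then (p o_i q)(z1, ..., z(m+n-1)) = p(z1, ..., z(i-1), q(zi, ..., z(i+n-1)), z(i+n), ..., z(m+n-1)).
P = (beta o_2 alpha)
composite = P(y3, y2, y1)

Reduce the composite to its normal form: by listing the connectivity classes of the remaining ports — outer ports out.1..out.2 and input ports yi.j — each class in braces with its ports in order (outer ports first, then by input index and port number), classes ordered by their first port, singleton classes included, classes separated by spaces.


Treat the ports identified at beta as solder joints: merge, then drop.
after alpha, the pattern on (y2, y1) reads {out.1, out.2, y1.1} {y1.2} {y2.1} {y2.2} (out.j = its outer ports)
after beta, the pattern on (y3, y2, y1) reads {out.1, y3.2} {out.2} {y1.1} {y1.2} {y2.1} {y2.2} {y3.1} (out.j = its outer ports)

{out.1, y3.2} {out.2} {y1.1} {y1.2} {y2.1} {y2.2} {y3.1}


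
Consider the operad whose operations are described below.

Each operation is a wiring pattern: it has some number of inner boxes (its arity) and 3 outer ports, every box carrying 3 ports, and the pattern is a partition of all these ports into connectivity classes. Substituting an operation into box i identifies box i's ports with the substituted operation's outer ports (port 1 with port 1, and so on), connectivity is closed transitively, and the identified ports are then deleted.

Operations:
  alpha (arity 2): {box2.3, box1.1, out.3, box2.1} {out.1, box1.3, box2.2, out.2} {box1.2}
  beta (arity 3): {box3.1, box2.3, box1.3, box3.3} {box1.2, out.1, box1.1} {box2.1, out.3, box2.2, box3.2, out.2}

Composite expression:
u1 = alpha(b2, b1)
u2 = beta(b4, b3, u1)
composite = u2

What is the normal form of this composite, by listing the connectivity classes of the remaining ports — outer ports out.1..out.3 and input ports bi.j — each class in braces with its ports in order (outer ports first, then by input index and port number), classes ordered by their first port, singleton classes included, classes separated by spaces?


{out.1, b4.1, b4.2} {out.2, out.3, b1.1, b1.2, b1.3, b2.1, b2.3, b3.1, b3.2, b3.3, b4.3} {b2.2}


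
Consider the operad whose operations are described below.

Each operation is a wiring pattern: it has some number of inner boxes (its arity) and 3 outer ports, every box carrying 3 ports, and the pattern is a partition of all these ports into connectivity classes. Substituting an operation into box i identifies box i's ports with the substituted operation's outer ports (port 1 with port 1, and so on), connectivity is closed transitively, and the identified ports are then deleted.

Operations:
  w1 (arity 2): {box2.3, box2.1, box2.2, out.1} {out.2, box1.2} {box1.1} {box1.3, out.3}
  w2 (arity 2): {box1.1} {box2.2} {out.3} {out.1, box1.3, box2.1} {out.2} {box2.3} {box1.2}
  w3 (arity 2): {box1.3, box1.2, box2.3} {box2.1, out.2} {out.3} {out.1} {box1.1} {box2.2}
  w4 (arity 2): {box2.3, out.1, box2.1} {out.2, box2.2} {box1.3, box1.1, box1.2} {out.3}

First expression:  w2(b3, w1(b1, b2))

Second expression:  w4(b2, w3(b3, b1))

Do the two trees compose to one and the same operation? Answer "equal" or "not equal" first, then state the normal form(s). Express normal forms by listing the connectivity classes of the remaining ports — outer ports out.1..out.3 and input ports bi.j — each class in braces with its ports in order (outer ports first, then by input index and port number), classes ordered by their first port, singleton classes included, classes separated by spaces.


not equal — first {out.1, b2.1, b2.2, b2.3, b3.3} {out.2} {out.3} {b1.1} {b1.2} {b1.3} {b3.1} {b3.2}, second {out.1} {out.2, b1.1} {out.3} {b1.2} {b1.3, b3.2, b3.3} {b2.1, b2.2, b2.3} {b3.1}

In normal form, the first expression is {out.1, b2.1, b2.2, b2.3, b3.3} {out.2} {out.3} {b1.1} {b1.2} {b1.3} {b3.1} {b3.2}
In normal form, the second expression is {out.1} {out.2, b1.1} {out.3} {b1.2} {b1.3, b3.2, b3.3} {b2.1, b2.2, b2.3} {b3.1}
The normal forms differ: not equal.


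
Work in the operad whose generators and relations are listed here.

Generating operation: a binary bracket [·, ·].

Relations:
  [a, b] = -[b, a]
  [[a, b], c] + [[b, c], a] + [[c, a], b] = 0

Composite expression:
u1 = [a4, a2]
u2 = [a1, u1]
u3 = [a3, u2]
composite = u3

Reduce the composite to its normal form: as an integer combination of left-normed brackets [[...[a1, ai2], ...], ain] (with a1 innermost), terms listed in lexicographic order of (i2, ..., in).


[[[a1, a2], a4], a3] - [[[a1, a4], a2], a3]

A multilinear Lie element is pinned by a1-initial words (a1 innermost).
Composite bracket: [a3, [a1, [a4, a2]]]
Full expansion: 8 signed words from ab - ba (2^3 = 8).
Coefficients come from the a1-initial words:
  a1a2a4a3 (sign +1) contributes +[[[a1, a2], a4], a3]
  a1a4a2a3 (sign -1) contributes -[[[a1, a4], a2], a3]


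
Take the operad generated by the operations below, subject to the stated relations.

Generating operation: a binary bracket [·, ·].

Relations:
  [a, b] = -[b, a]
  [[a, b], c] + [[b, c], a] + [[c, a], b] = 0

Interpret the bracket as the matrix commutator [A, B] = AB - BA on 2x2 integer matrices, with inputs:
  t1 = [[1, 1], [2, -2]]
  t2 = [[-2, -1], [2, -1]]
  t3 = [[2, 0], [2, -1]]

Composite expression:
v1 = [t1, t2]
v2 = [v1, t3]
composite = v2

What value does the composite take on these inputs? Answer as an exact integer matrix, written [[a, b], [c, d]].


[t1, t2] = [[4, -2], [-8, -4]]
[[t1, t2], t3] = [[-4, 6], [-40, 4]]

[[-4, 6], [-40, 4]]


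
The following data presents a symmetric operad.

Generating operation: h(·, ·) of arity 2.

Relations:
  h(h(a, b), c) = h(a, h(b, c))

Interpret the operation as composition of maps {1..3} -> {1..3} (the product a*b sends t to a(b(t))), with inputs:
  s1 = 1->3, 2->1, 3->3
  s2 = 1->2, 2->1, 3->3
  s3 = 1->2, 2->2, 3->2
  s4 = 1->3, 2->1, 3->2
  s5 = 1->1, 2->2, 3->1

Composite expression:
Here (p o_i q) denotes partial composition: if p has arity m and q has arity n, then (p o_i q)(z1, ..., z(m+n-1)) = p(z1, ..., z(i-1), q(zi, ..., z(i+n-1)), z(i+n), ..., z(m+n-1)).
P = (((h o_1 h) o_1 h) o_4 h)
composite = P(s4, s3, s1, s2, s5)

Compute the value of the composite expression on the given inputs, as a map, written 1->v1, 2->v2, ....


1->1, 2->1, 3->1

h(s4, s3) = 1->1, 2->1, 3->1
h(h(s4, s3), s1) = 1->1, 2->1, 3->1
h(s2, s5) = 1->2, 2->1, 3->2
h(h(h(s4, s3), s1), h(s2, s5)) = 1->1, 2->1, 3->1


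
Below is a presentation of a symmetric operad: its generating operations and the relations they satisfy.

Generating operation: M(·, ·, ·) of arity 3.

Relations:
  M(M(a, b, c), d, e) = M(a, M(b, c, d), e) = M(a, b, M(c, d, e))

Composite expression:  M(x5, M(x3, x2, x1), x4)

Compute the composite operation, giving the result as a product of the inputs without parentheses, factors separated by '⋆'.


Under associativity of M, the answer is the x's in reading order.
M(x3, x2, x1) unparenthesizes to x3 ⋆ x2 ⋆ x1
M(x5, M(x3, x2, x1), x4) unparenthesizes to x5 ⋆ x3 ⋆ x2 ⋆ x1 ⋆ x4

x5 ⋆ x3 ⋆ x2 ⋆ x1 ⋆ x4


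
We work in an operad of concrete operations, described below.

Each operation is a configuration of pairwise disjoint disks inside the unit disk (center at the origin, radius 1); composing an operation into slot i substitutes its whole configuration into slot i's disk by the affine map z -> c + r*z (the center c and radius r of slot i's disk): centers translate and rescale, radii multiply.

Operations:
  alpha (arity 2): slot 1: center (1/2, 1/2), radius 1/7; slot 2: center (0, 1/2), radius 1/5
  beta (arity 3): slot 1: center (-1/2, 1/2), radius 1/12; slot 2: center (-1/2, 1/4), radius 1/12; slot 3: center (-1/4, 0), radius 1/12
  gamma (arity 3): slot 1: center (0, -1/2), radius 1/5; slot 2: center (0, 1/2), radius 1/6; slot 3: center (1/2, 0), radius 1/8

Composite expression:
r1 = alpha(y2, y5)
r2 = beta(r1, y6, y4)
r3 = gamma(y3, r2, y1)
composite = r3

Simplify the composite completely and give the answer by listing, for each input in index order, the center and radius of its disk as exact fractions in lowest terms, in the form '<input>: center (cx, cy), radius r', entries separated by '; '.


y1: center (1/2, 0), radius 1/8; y2: center (-11/144, 85/144), radius 1/504; y3: center (0, -1/2), radius 1/5; y4: center (-1/24, 1/2), radius 1/72; y5: center (-1/12, 85/144), radius 1/360; y6: center (-1/12, 13/24), radius 1/72

Nesting under gamma composes maps z -> c + r*z down each y-path.
input y3: applying the 1 nested substitution gives center (0, -1/2), radius 1/5
input y2: applying the 3 nested substitutions gives center (-11/144, 85/144), radius 1/504
input y5: applying the 3 nested substitutions gives center (-1/12, 85/144), radius 1/360
input y6: applying the 2 nested substitutions gives center (-1/12, 13/24), radius 1/72
input y4: applying the 2 nested substitutions gives center (-1/24, 1/2), radius 1/72
input y1: applying the 1 nested substitution gives center (1/2, 0), radius 1/8


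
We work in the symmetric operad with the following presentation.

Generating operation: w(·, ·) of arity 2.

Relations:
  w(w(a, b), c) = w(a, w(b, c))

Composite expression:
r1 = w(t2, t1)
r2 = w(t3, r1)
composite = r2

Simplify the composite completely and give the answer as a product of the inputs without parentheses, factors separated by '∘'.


t3 ∘ t2 ∘ t1


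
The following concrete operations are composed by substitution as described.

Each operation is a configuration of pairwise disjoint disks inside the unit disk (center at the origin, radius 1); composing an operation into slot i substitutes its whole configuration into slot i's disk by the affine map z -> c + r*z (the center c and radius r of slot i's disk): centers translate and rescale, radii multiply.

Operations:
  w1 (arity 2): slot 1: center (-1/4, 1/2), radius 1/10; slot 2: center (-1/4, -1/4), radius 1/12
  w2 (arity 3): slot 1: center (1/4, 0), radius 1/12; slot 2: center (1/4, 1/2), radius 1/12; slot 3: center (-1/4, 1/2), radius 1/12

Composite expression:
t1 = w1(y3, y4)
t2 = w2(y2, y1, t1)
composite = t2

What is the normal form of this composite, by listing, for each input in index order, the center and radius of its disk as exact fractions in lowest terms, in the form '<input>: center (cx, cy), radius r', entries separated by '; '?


y1: center (1/4, 1/2), radius 1/12; y2: center (1/4, 0), radius 1/12; y3: center (-13/48, 13/24), radius 1/120; y4: center (-13/48, 23/48), radius 1/144

Below w2, radii multiply path by path; the y-disk centers shift.
input y2: composing its 1 substitution step yields center (1/4, 0), radius 1/12
input y1: composing its 1 substitution step yields center (1/4, 1/2), radius 1/12
input y3: composing its 2 substitution steps yields center (-13/48, 13/24), radius 1/120
input y4: composing its 2 substitution steps yields center (-13/48, 23/48), radius 1/144


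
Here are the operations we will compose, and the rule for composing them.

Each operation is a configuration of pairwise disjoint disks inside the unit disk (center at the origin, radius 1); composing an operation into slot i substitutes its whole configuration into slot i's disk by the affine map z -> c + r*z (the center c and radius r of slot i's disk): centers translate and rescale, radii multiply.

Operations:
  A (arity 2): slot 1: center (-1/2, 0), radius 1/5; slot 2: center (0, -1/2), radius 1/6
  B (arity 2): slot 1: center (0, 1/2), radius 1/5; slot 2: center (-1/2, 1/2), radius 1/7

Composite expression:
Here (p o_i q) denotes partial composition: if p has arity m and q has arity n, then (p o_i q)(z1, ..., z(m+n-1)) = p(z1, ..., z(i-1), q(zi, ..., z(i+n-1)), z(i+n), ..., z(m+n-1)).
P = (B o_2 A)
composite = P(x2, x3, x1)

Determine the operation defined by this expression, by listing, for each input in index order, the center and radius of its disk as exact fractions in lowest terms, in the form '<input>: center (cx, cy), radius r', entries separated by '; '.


Each x-disk chains the slot maps above it in B; radii multiply.
x2: after 1 affine step, its disk has center (0, 1/2), radius 1/5
x3: after 2 affine steps, its disk has center (-4/7, 1/2), radius 1/35
x1: after 2 affine steps, its disk has center (-1/2, 3/7), radius 1/42

x1: center (-1/2, 3/7), radius 1/42; x2: center (0, 1/2), radius 1/5; x3: center (-4/7, 1/2), radius 1/35


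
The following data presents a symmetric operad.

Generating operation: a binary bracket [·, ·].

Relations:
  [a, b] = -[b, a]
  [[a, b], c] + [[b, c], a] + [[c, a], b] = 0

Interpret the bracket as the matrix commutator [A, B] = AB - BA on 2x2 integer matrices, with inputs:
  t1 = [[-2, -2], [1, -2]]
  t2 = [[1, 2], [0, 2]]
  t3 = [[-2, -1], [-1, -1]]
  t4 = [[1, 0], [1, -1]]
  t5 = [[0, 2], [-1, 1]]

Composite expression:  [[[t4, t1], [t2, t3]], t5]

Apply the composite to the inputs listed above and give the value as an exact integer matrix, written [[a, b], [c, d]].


[[-20, 36], [8, 20]]

[t4, t1] = [[2, -4], [-2, -2]]
[t2, t3] = [[-2, 3], [-1, 2]]
[[t4, t1], [t2, t3]] = [[10, -4], [12, -10]]
[[[t4, t1], [t2, t3]], t5] = [[-20, 36], [8, 20]]


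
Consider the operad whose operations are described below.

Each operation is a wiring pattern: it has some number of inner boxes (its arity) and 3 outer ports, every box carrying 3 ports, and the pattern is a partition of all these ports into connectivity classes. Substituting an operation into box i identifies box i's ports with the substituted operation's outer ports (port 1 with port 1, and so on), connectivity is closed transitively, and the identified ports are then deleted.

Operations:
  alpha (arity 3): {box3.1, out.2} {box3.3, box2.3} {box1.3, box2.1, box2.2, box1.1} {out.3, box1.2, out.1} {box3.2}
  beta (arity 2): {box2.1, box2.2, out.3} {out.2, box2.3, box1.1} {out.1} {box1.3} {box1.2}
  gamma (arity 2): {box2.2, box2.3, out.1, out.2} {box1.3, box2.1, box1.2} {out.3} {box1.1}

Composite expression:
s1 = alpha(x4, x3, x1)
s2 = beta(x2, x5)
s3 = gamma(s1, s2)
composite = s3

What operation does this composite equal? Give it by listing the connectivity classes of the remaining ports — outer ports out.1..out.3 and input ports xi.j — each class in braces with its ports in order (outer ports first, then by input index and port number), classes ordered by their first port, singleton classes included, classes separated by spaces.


{out.1, out.2, x2.1, x5.1, x5.2, x5.3} {out.3} {x1.1, x4.2} {x1.2} {x1.3, x3.3} {x2.2} {x2.3} {x3.1, x3.2, x4.1, x4.3}

Two ports join when wires chain via gamma-identified ports.
alpha over (x4, x3, x1) gives {out.1, out.3, x4.2} {out.2, x1.1} {x1.2} {x1.3, x3.3} {x3.1, x3.2, x4.1, x4.3}, out.j being that stage's outer ports
beta over (x2, x5) gives {out.1} {out.2, x2.1, x5.3} {out.3, x5.1, x5.2} {x2.2} {x2.3}, out.j being that stage's outer ports
gamma over (x4, x3, x1, x2, x5) gives {out.1, out.2, x2.1, x5.1, x5.2, x5.3} {out.3} {x1.1, x4.2} {x1.2} {x1.3, x3.3} {x2.2} {x2.3} {x3.1, x3.2, x4.1, x4.3}, out.j being that stage's outer ports


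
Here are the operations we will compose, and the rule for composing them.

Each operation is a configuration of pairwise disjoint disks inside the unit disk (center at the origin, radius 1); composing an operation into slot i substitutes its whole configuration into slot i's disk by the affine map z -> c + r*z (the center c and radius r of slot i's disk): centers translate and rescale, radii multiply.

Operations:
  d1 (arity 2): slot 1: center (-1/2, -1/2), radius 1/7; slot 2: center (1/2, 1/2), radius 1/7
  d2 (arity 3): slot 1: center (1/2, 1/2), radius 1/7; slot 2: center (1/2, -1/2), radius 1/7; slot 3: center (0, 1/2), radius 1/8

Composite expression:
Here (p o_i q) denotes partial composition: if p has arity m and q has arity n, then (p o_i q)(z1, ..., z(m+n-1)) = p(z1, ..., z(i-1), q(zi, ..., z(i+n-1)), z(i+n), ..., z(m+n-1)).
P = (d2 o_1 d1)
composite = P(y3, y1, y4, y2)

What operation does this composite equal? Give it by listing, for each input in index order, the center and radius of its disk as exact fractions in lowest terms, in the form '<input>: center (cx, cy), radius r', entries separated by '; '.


y1: center (4/7, 4/7), radius 1/49; y2: center (0, 1/2), radius 1/8; y3: center (3/7, 3/7), radius 1/49; y4: center (1/2, -1/2), radius 1/7

Each y-disk chains the slot maps above it in d2; radii multiply.
input y3: applying the 2 nested substitutions gives center (3/7, 3/7), radius 1/49
input y1: applying the 2 nested substitutions gives center (4/7, 4/7), radius 1/49
input y4: applying the 1 nested substitution gives center (1/2, -1/2), radius 1/7
input y2: applying the 1 nested substitution gives center (0, 1/2), radius 1/8


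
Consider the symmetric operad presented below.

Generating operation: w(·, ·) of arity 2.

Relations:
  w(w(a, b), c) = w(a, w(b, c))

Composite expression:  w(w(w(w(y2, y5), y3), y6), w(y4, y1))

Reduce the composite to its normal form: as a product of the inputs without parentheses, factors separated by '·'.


y2 · y5 · y3 · y6 · y4 · y1


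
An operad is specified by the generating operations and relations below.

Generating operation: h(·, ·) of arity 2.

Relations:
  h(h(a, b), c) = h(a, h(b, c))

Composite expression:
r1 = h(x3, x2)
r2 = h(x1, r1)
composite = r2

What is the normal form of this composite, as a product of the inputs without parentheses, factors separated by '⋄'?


The h-tree's shape is irrelevant; the x-reading-order decides.
h(x3, x2) linearizes to x3 ⋄ x2
h(x1, h(x3, x2)) linearizes to x1 ⋄ x3 ⋄ x2

x1 ⋄ x3 ⋄ x2


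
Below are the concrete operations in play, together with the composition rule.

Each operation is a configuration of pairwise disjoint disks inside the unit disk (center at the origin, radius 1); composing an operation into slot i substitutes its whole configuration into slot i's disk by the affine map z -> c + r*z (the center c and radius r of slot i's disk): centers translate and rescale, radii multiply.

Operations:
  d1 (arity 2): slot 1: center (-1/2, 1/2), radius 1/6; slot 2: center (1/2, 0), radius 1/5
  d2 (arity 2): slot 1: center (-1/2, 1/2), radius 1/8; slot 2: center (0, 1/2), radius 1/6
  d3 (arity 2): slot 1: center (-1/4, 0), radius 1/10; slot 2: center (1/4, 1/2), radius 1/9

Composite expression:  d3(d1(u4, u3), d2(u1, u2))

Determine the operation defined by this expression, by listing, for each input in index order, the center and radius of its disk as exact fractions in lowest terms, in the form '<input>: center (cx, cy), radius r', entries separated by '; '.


u1: center (7/36, 5/9), radius 1/72; u2: center (1/4, 5/9), radius 1/54; u3: center (-1/5, 0), radius 1/50; u4: center (-3/10, 1/20), radius 1/60

Nesting under d3 composes maps z -> c + r*z down each u-path.
for u4, the 2-step affine chain lands on center (-3/10, 1/20), radius 1/60
for u3, the 2-step affine chain lands on center (-1/5, 0), radius 1/50
for u1, the 2-step affine chain lands on center (7/36, 5/9), radius 1/72
for u2, the 2-step affine chain lands on center (1/4, 5/9), radius 1/54


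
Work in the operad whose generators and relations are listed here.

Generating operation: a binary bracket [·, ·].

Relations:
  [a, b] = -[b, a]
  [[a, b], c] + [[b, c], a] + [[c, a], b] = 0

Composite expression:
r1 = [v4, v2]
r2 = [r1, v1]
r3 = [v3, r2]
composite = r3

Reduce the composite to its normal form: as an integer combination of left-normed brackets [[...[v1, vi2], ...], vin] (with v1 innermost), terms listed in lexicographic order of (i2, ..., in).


-[[[v1, v2], v4], v3] + [[[v1, v4], v2], v3]

A multilinear Lie element is pinned by v1-initial words (v1 innermost).
Composite bracket: [v3, [[v4, v2], v1]]
Under [a, b] = ab - ba we get 8 signed associative words (2^3 = 8).
Keep just the words that open with v1:
  the word v1v2v4v3 carries sign -1 and contributes -[[[v1, v2], v4], v3]
  the word v1v4v2v3 carries sign +1 and contributes +[[[v1, v4], v2], v3]


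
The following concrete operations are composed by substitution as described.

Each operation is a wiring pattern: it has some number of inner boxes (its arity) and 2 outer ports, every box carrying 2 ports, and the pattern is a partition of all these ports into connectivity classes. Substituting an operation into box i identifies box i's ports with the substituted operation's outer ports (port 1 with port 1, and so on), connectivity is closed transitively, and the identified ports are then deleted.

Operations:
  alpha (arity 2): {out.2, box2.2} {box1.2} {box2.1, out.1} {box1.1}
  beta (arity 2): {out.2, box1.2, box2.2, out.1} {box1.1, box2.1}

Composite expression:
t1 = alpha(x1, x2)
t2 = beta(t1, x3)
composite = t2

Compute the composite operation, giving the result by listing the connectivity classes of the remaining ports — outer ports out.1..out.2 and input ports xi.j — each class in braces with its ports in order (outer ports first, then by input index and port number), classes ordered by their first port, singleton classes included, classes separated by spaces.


Reachability decides: close wires over beta-identified ports.
alpha over (x1, x2) gives {out.1, x2.1} {out.2, x2.2} {x1.1} {x1.2}, out.j being that stage's outer ports
beta over (x1, x2, x3) gives {out.1, out.2, x2.2, x3.2} {x1.1} {x1.2} {x2.1, x3.1}, out.j being that stage's outer ports

{out.1, out.2, x2.2, x3.2} {x1.1} {x1.2} {x2.1, x3.1}


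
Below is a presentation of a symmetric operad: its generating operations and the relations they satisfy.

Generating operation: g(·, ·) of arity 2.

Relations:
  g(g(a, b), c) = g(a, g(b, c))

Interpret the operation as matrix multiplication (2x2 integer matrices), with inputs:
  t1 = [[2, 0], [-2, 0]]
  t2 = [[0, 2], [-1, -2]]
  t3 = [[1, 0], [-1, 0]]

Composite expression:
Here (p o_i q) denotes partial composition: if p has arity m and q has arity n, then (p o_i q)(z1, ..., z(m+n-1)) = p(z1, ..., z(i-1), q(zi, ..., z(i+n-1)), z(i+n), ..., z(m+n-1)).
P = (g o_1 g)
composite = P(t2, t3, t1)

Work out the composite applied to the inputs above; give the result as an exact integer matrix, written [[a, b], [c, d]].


[[-4, 0], [2, 0]]

g(t2, t3) = [[-2, 0], [1, 0]]
g(g(t2, t3), t1) = [[-4, 0], [2, 0]]


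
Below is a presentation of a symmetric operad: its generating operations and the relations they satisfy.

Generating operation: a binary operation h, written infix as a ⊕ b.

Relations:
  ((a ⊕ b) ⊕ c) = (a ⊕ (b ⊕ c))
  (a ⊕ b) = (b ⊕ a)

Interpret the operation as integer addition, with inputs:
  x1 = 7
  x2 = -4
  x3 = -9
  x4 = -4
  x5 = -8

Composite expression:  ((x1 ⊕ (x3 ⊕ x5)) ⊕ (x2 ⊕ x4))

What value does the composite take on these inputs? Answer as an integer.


-18


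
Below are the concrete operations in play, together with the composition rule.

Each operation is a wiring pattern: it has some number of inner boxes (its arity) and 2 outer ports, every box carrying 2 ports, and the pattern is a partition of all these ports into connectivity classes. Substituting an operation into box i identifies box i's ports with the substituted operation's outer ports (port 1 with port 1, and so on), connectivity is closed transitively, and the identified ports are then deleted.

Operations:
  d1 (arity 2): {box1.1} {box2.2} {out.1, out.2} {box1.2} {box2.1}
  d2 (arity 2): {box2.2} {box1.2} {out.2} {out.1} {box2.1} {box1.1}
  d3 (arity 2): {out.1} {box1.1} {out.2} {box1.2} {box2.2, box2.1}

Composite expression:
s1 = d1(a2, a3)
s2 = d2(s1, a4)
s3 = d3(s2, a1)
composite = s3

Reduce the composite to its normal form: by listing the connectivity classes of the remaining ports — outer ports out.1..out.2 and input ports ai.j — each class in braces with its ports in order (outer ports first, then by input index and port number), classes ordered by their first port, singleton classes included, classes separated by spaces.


Substituting into d3 glues patterns; closure does the rest.
the subtree at d1 composes to {out.1, out.2} {a2.1} {a2.2} {a3.1} {a3.2} on (a2, a3); out.j = own outer ports
the subtree at d2 composes to {out.1} {out.2} {a2.1} {a2.2} {a3.1} {a3.2} {a4.1} {a4.2} on (a2, a3, a4); out.j = own outer ports
the subtree at d3 composes to {out.1} {out.2} {a1.1, a1.2} {a2.1} {a2.2} {a3.1} {a3.2} {a4.1} {a4.2} on (a2, a3, a4, a1); out.j = own outer ports

{out.1} {out.2} {a1.1, a1.2} {a2.1} {a2.2} {a3.1} {a3.2} {a4.1} {a4.2}


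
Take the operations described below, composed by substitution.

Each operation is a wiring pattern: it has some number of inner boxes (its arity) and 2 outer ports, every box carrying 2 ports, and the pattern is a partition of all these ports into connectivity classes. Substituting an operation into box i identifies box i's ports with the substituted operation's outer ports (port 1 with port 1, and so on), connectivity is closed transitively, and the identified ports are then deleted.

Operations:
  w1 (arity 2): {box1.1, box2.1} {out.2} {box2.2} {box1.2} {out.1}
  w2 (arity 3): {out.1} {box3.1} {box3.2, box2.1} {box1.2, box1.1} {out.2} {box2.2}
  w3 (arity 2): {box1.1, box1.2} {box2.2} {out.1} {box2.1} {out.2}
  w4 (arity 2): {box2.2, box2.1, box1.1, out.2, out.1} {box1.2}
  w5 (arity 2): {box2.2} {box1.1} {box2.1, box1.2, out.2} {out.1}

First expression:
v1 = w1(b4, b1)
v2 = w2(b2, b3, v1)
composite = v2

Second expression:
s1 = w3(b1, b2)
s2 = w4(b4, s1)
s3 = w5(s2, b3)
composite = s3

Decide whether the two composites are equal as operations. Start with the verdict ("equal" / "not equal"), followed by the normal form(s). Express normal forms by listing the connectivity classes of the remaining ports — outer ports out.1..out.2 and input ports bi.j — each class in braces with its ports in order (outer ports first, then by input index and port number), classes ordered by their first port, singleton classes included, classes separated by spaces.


not equal — first {out.1} {out.2} {b1.1, b4.1} {b1.2} {b2.1, b2.2} {b3.1} {b3.2} {b4.2}, second {out.1} {out.2, b3.1, b4.1} {b1.1, b1.2} {b2.1} {b2.2} {b3.2} {b4.2}


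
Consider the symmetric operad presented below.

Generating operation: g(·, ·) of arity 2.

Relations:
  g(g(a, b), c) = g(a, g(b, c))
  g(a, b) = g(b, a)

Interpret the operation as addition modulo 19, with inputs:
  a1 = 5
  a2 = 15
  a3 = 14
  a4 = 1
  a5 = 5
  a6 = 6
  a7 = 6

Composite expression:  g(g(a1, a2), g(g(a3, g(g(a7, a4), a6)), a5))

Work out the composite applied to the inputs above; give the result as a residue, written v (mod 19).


14 (mod 19)

g(a1, a2) = 1
g(a7, a4) = 7
g(g(a7, a4), a6) = 13
g(a3, g(g(a7, a4), a6)) = 8
g(g(a3, g(g(a7, a4), a6)), a5) = 13
g(g(a1, a2), g(g(a3, g(g(a7, a4), a6)), a5)) = 14


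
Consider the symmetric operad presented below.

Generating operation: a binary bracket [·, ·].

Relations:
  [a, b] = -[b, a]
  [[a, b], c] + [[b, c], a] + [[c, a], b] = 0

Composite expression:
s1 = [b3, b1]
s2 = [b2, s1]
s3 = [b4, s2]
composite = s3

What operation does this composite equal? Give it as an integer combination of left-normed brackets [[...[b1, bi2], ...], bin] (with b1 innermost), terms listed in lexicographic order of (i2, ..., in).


In the tensor algebra, words opening b1 carry the b1-anchored form.
Composite bracket: [b4, [b2, [b3, b1]]]
Under [a, b] = ab - ba we get 8 signed associative words (2^3 = 8).
Collect the words opening with b1:
  b1b3b2b4 (sign -1) contributes -[[[b1, b3], b2], b4]

-[[[b1, b3], b2], b4]


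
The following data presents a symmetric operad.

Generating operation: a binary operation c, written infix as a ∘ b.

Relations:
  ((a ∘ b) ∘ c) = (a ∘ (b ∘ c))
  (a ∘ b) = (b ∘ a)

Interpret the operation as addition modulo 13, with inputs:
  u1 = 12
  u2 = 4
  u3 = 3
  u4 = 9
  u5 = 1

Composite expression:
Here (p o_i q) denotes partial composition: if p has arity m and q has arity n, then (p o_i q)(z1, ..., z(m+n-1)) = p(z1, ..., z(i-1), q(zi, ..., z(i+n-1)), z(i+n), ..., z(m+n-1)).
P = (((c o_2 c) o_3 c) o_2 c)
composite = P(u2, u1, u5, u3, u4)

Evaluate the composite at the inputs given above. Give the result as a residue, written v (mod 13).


3 (mod 13)

(u1 ∘ u5) = 0
(u3 ∘ u4) = 12
((u1 ∘ u5) ∘ (u3 ∘ u4)) = 12
(u2 ∘ ((u1 ∘ u5) ∘ (u3 ∘ u4))) = 3


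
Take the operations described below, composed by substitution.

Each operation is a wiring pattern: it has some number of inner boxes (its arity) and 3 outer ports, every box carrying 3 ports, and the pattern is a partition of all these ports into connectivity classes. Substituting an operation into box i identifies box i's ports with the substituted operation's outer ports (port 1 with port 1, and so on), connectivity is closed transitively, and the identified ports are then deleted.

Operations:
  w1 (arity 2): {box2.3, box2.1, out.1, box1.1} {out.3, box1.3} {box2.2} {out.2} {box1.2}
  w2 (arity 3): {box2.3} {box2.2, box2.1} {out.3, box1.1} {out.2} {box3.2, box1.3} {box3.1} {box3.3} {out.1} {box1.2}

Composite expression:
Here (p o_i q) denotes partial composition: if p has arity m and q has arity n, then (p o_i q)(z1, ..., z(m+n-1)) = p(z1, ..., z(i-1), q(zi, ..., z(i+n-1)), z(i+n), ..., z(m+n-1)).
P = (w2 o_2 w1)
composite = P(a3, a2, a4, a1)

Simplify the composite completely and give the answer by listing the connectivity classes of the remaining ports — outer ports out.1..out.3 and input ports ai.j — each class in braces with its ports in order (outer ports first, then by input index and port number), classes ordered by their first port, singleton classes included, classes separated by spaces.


{out.1} {out.2} {out.3, a3.1} {a1.1} {a1.2, a3.3} {a1.3} {a2.1, a4.1, a4.3} {a2.2} {a2.3} {a3.2} {a4.2}

Reachability decides: close wires over w2-identified ports.
through w1, on inputs (a2, a4): {out.1, a2.1, a4.1, a4.3} {out.2} {out.3, a2.3} {a2.2} {a4.2} (out.j = stage outer ports)
through w2, on inputs (a3, a2, a4, a1): {out.1} {out.2} {out.3, a3.1} {a1.1} {a1.2, a3.3} {a1.3} {a2.1, a4.1, a4.3} {a2.2} {a2.3} {a3.2} {a4.2} (out.j = stage outer ports)


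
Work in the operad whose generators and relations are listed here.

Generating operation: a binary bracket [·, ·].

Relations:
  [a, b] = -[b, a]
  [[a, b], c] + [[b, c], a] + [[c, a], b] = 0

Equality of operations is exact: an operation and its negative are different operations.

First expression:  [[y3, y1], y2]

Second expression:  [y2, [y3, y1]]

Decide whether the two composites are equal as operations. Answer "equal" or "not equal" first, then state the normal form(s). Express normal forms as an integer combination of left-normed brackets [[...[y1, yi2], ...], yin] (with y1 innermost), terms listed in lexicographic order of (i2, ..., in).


not equal; first: -[[y1, y3], y2]; second: [[y1, y3], y2]


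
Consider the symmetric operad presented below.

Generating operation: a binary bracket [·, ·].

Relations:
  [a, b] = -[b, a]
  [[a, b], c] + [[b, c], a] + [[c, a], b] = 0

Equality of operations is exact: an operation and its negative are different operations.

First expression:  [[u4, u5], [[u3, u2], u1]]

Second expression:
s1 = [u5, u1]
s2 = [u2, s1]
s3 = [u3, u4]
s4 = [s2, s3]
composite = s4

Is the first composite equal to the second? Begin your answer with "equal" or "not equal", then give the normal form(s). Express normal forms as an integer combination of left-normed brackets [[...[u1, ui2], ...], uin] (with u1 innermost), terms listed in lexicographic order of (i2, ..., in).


The first expression, normalized: -[[[[u1, u2], u3], u4], u5] + [[[[u1, u2], u3], u5], u4] + [[[[u1, u3], u2], u4], u5] - [[[[u1, u3], u2], u5], u4]
The second expression, normalized: [[[[u1, u5], u2], u3], u4] - [[[[u1, u5], u2], u4], u3]
No match — not equal.

not equal: they reduce to -[[[[u1, u2], u3], u4], u5] + [[[[u1, u2], u3], u5], u4] + [[[[u1, u3], u2], u4], u5] - [[[[u1, u3], u2], u5], u4] and [[[[u1, u5], u2], u3], u4] - [[[[u1, u5], u2], u4], u3]


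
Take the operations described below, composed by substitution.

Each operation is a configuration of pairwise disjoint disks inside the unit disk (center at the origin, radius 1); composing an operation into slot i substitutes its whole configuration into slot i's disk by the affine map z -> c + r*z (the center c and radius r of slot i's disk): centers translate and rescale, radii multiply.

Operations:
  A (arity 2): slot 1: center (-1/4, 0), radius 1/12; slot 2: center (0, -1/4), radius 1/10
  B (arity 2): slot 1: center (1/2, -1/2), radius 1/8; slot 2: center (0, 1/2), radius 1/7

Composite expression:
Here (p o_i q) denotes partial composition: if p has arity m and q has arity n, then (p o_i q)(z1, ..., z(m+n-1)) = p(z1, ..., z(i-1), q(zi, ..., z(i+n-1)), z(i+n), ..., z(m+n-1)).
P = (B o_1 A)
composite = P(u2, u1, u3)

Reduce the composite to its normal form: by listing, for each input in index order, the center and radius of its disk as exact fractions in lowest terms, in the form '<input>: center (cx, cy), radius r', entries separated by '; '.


Follow each u-input down from B: c' goes to c + r*c', radius to r*r'.
for u2, the 2-step affine chain lands on center (15/32, -1/2), radius 1/96
for u1, the 2-step affine chain lands on center (1/2, -17/32), radius 1/80
for u3, the 1-step affine chain lands on center (0, 1/2), radius 1/7

u1: center (1/2, -17/32), radius 1/80; u2: center (15/32, -1/2), radius 1/96; u3: center (0, 1/2), radius 1/7


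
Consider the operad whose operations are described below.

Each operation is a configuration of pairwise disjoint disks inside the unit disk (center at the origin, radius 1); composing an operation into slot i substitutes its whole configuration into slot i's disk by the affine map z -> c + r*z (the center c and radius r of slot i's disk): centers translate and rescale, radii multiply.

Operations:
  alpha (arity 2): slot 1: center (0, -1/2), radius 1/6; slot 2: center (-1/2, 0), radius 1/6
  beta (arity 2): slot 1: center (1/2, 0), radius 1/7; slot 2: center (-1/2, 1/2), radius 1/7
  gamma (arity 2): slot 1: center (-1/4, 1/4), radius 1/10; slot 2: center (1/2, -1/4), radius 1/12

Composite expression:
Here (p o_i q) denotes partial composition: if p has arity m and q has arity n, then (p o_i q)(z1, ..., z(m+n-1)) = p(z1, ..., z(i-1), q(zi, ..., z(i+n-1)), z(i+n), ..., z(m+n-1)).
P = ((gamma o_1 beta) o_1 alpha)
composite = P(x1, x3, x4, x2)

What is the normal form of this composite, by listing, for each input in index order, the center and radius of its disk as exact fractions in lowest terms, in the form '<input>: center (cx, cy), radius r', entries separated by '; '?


x1: center (-1/5, 17/70), radius 1/420; x2: center (1/2, -1/4), radius 1/12; x3: center (-29/140, 1/4), radius 1/420; x4: center (-3/10, 3/10), radius 1/70

Nesting under gamma composes maps z -> c + r*z down each x-path.
x1 passes through 3 substitutions, ending at center (-1/5, 17/70), radius 1/420
x3 passes through 3 substitutions, ending at center (-29/140, 1/4), radius 1/420
x4 passes through 2 substitutions, ending at center (-3/10, 3/10), radius 1/70
x2 passes through 1 substitution, ending at center (1/2, -1/4), radius 1/12


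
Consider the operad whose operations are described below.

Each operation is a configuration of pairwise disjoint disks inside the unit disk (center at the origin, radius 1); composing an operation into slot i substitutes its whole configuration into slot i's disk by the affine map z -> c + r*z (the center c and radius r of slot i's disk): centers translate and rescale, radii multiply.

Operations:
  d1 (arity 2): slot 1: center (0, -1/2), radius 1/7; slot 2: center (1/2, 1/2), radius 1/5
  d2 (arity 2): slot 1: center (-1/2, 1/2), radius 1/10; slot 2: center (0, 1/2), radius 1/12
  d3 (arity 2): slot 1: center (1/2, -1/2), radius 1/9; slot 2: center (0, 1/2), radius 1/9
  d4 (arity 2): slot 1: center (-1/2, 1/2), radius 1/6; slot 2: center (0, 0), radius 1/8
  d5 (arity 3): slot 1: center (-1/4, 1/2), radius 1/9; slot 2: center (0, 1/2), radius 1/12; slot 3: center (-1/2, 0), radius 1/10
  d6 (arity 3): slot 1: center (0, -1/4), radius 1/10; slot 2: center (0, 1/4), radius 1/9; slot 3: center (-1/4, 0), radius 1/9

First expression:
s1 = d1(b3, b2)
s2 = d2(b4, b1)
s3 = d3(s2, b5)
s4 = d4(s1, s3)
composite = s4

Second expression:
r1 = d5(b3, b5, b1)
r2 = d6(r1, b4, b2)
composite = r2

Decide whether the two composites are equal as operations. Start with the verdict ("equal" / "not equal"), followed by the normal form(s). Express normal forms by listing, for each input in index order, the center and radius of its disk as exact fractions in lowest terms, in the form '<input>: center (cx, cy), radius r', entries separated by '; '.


not equal; the first gives b1: center (1/16, -1/18), radius 1/864; b2: center (-5/12, 7/12), radius 1/30; b3: center (-1/2, 5/12), radius 1/42; b4: center (1/18, -1/18), radius 1/720; b5: center (0, 1/16), radius 1/72 and the second b1: center (-1/20, -1/4), radius 1/100; b2: center (-1/4, 0), radius 1/9; b3: center (-1/40, -1/5), radius 1/90; b4: center (0, 1/4), radius 1/9; b5: center (0, -1/5), radius 1/120

The first expression, normalized: b1: center (1/16, -1/18), radius 1/864; b2: center (-5/12, 7/12), radius 1/30; b3: center (-1/2, 5/12), radius 1/42; b4: center (1/18, -1/18), radius 1/720; b5: center (0, 1/16), radius 1/72
The second expression, normalized: b1: center (-1/20, -1/4), radius 1/100; b2: center (-1/4, 0), radius 1/9; b3: center (-1/40, -1/5), radius 1/90; b4: center (0, 1/4), radius 1/9; b5: center (0, -1/5), radius 1/120
No match — not equal.


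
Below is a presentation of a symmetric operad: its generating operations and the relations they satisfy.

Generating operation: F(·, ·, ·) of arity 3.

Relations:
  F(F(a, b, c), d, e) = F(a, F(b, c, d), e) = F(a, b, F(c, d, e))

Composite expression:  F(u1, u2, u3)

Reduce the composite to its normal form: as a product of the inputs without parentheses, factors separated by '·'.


u1 · u2 · u3
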